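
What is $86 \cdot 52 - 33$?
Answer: $4439$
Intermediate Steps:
$86 \cdot 52 - 33 = 4472 - 33 = 4439$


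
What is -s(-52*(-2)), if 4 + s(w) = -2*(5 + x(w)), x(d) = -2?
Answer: 10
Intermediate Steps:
s(w) = -10 (s(w) = -4 - 2*(5 - 2) = -4 - 2*3 = -4 - 6 = -10)
-s(-52*(-2)) = -1*(-10) = 10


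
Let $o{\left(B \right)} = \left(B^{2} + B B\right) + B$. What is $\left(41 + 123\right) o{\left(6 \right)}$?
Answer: $12792$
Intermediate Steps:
$o{\left(B \right)} = B + 2 B^{2}$ ($o{\left(B \right)} = \left(B^{2} + B^{2}\right) + B = 2 B^{2} + B = B + 2 B^{2}$)
$\left(41 + 123\right) o{\left(6 \right)} = \left(41 + 123\right) 6 \left(1 + 2 \cdot 6\right) = 164 \cdot 6 \left(1 + 12\right) = 164 \cdot 6 \cdot 13 = 164 \cdot 78 = 12792$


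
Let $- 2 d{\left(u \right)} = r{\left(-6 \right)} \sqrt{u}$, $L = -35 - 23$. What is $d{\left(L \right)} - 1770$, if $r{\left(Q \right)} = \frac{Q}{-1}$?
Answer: $-1770 - 3 i \sqrt{58} \approx -1770.0 - 22.847 i$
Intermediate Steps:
$L = -58$ ($L = -35 - 23 = -58$)
$r{\left(Q \right)} = - Q$ ($r{\left(Q \right)} = Q \left(-1\right) = - Q$)
$d{\left(u \right)} = - 3 \sqrt{u}$ ($d{\left(u \right)} = - \frac{\left(-1\right) \left(-6\right) \sqrt{u}}{2} = - \frac{6 \sqrt{u}}{2} = - 3 \sqrt{u}$)
$d{\left(L \right)} - 1770 = - 3 \sqrt{-58} - 1770 = - 3 i \sqrt{58} - 1770 = -1770 - 3 i \sqrt{58}$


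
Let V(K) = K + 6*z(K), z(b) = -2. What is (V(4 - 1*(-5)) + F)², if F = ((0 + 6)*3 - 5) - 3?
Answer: 49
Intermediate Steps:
V(K) = -12 + K (V(K) = K + 6*(-2) = K - 12 = -12 + K)
F = 10 (F = (6*3 - 5) - 3 = (18 - 5) - 3 = 13 - 3 = 10)
(V(4 - 1*(-5)) + F)² = ((-12 + (4 - 1*(-5))) + 10)² = ((-12 + (4 + 5)) + 10)² = ((-12 + 9) + 10)² = (-3 + 10)² = 7² = 49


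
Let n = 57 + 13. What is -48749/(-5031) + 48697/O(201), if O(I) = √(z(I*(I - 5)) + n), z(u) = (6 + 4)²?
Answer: 48749/5031 + 48697*√170/170 ≈ 3744.6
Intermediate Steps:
n = 70
z(u) = 100 (z(u) = 10² = 100)
O(I) = √170 (O(I) = √(100 + 70) = √170)
-48749/(-5031) + 48697/O(201) = -48749/(-5031) + 48697/(√170) = -48749*(-1/5031) + 48697*(√170/170) = 48749/5031 + 48697*√170/170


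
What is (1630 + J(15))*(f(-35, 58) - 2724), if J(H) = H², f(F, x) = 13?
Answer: -5028905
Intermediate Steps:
(1630 + J(15))*(f(-35, 58) - 2724) = (1630 + 15²)*(13 - 2724) = (1630 + 225)*(-2711) = 1855*(-2711) = -5028905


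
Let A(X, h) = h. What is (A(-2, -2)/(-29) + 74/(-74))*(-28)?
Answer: 756/29 ≈ 26.069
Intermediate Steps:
(A(-2, -2)/(-29) + 74/(-74))*(-28) = (-2/(-29) + 74/(-74))*(-28) = (-2*(-1/29) + 74*(-1/74))*(-28) = (2/29 - 1)*(-28) = -27/29*(-28) = 756/29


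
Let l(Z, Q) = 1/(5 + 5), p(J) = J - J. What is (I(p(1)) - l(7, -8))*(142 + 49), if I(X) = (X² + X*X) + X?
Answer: -191/10 ≈ -19.100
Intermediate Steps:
p(J) = 0
l(Z, Q) = ⅒ (l(Z, Q) = 1/10 = ⅒)
I(X) = X + 2*X² (I(X) = (X² + X²) + X = 2*X² + X = X + 2*X²)
(I(p(1)) - l(7, -8))*(142 + 49) = (0*(1 + 2*0) - 1*⅒)*(142 + 49) = (0*(1 + 0) - ⅒)*191 = (0*1 - ⅒)*191 = (0 - ⅒)*191 = -⅒*191 = -191/10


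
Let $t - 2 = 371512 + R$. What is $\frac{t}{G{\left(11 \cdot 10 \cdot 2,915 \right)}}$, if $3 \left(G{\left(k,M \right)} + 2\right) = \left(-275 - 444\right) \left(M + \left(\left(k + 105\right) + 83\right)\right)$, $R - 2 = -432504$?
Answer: $\frac{60988}{317081} \approx 0.19234$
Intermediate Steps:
$R = -432502$ ($R = 2 - 432504 = -432502$)
$t = -60988$ ($t = 2 + \left(371512 - 432502\right) = 2 - 60990 = -60988$)
$G{\left(k,M \right)} = - \frac{135178}{3} - \frac{719 M}{3} - \frac{719 k}{3}$ ($G{\left(k,M \right)} = -2 + \frac{\left(-275 - 444\right) \left(M + \left(\left(k + 105\right) + 83\right)\right)}{3} = -2 + \frac{\left(-719\right) \left(M + \left(\left(105 + k\right) + 83\right)\right)}{3} = -2 + \frac{\left(-719\right) \left(M + \left(188 + k\right)\right)}{3} = -2 + \frac{\left(-719\right) \left(188 + M + k\right)}{3} = -2 + \frac{-135172 - 719 M - 719 k}{3} = -2 - \left(\frac{135172}{3} + \frac{719 M}{3} + \frac{719 k}{3}\right) = - \frac{135178}{3} - \frac{719 M}{3} - \frac{719 k}{3}$)
$\frac{t}{G{\left(11 \cdot 10 \cdot 2,915 \right)}} = - \frac{60988}{- \frac{135178}{3} - 219295 - \frac{719 \cdot 11 \cdot 10 \cdot 2}{3}} = - \frac{60988}{- \frac{135178}{3} - 219295 - \frac{719 \cdot 110 \cdot 2}{3}} = - \frac{60988}{- \frac{135178}{3} - 219295 - \frac{158180}{3}} = - \frac{60988}{-317081} = \left(-60988\right) \left(- \frac{1}{317081}\right) = \frac{60988}{317081}$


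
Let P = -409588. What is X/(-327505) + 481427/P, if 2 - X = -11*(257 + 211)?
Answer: -31955825567/26828423588 ≈ -1.1911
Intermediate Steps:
X = 5150 (X = 2 - (-11)*(257 + 211) = 2 - (-11)*468 = 2 - 1*(-5148) = 2 + 5148 = 5150)
X/(-327505) + 481427/P = 5150/(-327505) + 481427/(-409588) = 5150*(-1/327505) + 481427*(-1/409588) = -1030/65501 - 481427/409588 = -31955825567/26828423588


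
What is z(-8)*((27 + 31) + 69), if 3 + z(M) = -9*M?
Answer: 8763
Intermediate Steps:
z(M) = -3 - 9*M
z(-8)*((27 + 31) + 69) = (-3 - 9*(-8))*((27 + 31) + 69) = (-3 + 72)*(58 + 69) = 69*127 = 8763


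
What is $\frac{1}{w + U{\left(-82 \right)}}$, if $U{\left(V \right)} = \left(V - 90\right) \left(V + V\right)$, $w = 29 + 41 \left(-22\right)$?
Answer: $\frac{1}{27335} \approx 3.6583 \cdot 10^{-5}$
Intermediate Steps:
$w = -873$ ($w = 29 - 902 = -873$)
$U{\left(V \right)} = 2 V \left(-90 + V\right)$ ($U{\left(V \right)} = \left(-90 + V\right) 2 V = 2 V \left(-90 + V\right)$)
$\frac{1}{w + U{\left(-82 \right)}} = \frac{1}{-873 + 2 \left(-82\right) \left(-90 - 82\right)} = \frac{1}{-873 + 2 \left(-82\right) \left(-172\right)} = \frac{1}{-873 + 28208} = \frac{1}{27335}$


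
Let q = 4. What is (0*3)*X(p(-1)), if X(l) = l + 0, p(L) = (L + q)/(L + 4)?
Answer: 0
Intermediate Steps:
p(L) = 1 (p(L) = (L + 4)/(L + 4) = (4 + L)/(4 + L) = 1)
X(l) = l
(0*3)*X(p(-1)) = (0*3)*1 = 0*1 = 0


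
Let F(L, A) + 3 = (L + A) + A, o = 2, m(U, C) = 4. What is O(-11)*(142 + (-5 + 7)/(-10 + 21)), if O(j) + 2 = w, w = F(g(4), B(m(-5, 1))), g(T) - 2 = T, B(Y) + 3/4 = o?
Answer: 5474/11 ≈ 497.64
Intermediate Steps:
B(Y) = 5/4 (B(Y) = -¾ + 2 = 5/4)
g(T) = 2 + T
F(L, A) = -3 + L + 2*A (F(L, A) = -3 + ((L + A) + A) = -3 + ((A + L) + A) = -3 + (L + 2*A) = -3 + L + 2*A)
w = 11/2 (w = -3 + (2 + 4) + 2*(5/4) = -3 + 6 + 5/2 = 11/2 ≈ 5.5000)
O(j) = 7/2 (O(j) = -2 + 11/2 = 7/2)
O(-11)*(142 + (-5 + 7)/(-10 + 21)) = 7*(142 + (-5 + 7)/(-10 + 21))/2 = 7*(142 + 2/11)/2 = (7/2)*(1564/11) = 5474/11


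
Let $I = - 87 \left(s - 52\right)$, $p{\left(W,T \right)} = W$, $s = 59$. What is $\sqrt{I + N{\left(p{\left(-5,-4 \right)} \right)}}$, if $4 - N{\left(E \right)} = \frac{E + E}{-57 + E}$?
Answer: $\frac{2 i \sqrt{145390}}{31} \approx 24.6 i$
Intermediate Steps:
$N{\left(E \right)} = 4 - \frac{2 E}{-57 + E}$ ($N{\left(E \right)} = 4 - \frac{E + E}{-57 + E} = 4 - \frac{2 E}{-57 + E}$)
$I = -609$ ($I = - 87 \left(59 - 52\right) = \left(-87\right) 7 = -609$)
$\sqrt{I + N{\left(p{\left(-5,-4 \right)} \right)}} = \sqrt{-609 + \frac{2 \left(-114 - 5\right)}{-57 - 5}} = \sqrt{-609 + 2 \frac{1}{-62} \left(-119\right)} = \sqrt{-609 + 2 \left(- \frac{1}{62}\right) \left(-119\right)} = \sqrt{-609 + \frac{119}{31}} = \sqrt{- \frac{18760}{31}} = \frac{2 i \sqrt{145390}}{31}$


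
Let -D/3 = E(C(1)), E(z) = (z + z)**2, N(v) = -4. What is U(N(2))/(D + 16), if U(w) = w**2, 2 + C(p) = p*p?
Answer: 4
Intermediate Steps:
C(p) = -2 + p**2 (C(p) = -2 + p*p = -2 + p**2)
E(z) = 4*z**2 (E(z) = (2*z)**2 = 4*z**2)
D = -12 (D = -12*(-2 + 1**2)**2 = -12*(-2 + 1)**2 = -12*(-1)**2 = -12 ≈ -12.000)
U(N(2))/(D + 16) = (-4)**2/(-12 + 16) = 16/4 = 16*(1/4) = 4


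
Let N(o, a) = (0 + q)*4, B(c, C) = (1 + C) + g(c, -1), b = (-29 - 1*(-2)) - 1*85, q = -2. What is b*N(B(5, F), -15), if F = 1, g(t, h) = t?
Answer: 896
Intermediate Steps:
b = -112 (b = (-29 + 2) - 85 = -27 - 85 = -112)
B(c, C) = 1 + C + c (B(c, C) = (1 + C) + c = 1 + C + c)
N(o, a) = -8 (N(o, a) = (0 - 2)*4 = -2*4 = -8)
b*N(B(5, F), -15) = -112*(-8) = 896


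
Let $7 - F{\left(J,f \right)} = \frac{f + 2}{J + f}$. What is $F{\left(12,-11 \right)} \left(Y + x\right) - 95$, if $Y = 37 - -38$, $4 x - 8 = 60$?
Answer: $1377$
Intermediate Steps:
$x = 17$ ($x = 2 + \frac{1}{4} \cdot 60 = 2 + 15 = 17$)
$F{\left(J,f \right)} = 7 - \frac{2 + f}{J + f}$ ($F{\left(J,f \right)} = 7 - \frac{f + 2}{J + f} = 7 - \frac{2 + f}{J + f}$)
$Y = 75$ ($Y = 37 + 38 = 75$)
$F{\left(12,-11 \right)} \left(Y + x\right) - 95 = \frac{-2 + 6 \left(-11\right) + 7 \cdot 12}{12 - 11} \left(75 + 17\right) - 95 = \frac{-2 - 66 + 84}{1} \cdot 92 - 95 = 1 \cdot 16 \cdot 92 - 95 = 16 \cdot 92 - 95 = 1472 - 95 = 1377$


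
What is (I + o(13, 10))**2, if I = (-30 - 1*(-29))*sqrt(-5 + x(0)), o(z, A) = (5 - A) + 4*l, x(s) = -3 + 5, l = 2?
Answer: (3 - I*sqrt(3))**2 ≈ 6.0 - 10.392*I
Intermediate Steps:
x(s) = 2
o(z, A) = 13 - A (o(z, A) = (5 - A) + 4*2 = (5 - A) + 8 = 13 - A)
I = -I*sqrt(3) (I = (-30 - 1*(-29))*sqrt(-5 + 2) = (-30 + 29)*sqrt(-3) = -I*sqrt(3) ≈ -1.732*I)
(I + o(13, 10))**2 = (-I*sqrt(3) + (13 - 1*10))**2 = (-I*sqrt(3) + (13 - 10))**2 = (-I*sqrt(3) + 3)**2 = (3 - I*sqrt(3))**2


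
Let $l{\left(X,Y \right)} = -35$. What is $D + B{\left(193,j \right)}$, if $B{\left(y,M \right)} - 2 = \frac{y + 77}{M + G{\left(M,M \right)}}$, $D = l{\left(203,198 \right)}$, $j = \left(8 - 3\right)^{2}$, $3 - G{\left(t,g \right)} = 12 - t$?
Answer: $- \frac{1083}{41} \approx -26.415$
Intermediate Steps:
$G{\left(t,g \right)} = -9 + t$ ($G{\left(t,g \right)} = 3 - \left(12 - t\right) = 3 + \left(-12 + t\right) = -9 + t$)
$j = 25$ ($j = 5^{2} = 25$)
$D = -35$
$B{\left(y,M \right)} = 2 + \frac{77 + y}{-9 + 2 M}$ ($B{\left(y,M \right)} = 2 + \frac{y + 77}{M + \left(-9 + M\right)} = 2 + \frac{77 + y}{-9 + 2 M}$)
$D + B{\left(193,j \right)} = -35 + \frac{59 + 193 + 4 \cdot 25}{-9 + 2 \cdot 25} = -35 + \frac{59 + 193 + 100}{-9 + 50} = -35 + \frac{1}{41} \cdot 352 = -35 + \frac{352}{41} = - \frac{1083}{41}$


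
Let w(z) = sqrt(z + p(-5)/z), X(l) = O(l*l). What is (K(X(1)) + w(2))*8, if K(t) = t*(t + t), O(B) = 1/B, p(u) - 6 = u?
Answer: 16 + 4*sqrt(10) ≈ 28.649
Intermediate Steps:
p(u) = 6 + u
X(l) = l**(-2) (X(l) = 1/(l*l) = 1/(l**2) = l**(-2))
K(t) = 2*t**2 (K(t) = t*(2*t) = 2*t**2)
w(z) = sqrt(z + 1/z) (w(z) = sqrt(z + (6 - 5)/z) = sqrt(z + 1/z))
(K(X(1)) + w(2))*8 = (2*(1**(-2))**2 + sqrt(2 + 1/2))*8 = (2*1**2 + sqrt(2 + 1/2))*8 = (2*1 + sqrt(5/2))*8 = (2 + sqrt(10)/2)*8 = 16 + 4*sqrt(10)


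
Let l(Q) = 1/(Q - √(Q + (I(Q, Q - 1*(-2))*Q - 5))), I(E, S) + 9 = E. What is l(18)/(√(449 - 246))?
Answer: 5*√29/4321 + 18*√203/30247 ≈ 0.014710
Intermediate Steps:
I(E, S) = -9 + E
l(Q) = 1/(Q - √(-5 + Q + Q*(-9 + Q))) (l(Q) = 1/(Q - √(Q + ((-9 + Q)*Q - 5))) = 1/(Q - √(Q + (Q*(-9 + Q) - 5))) = 1/(Q - √(Q + (-5 + Q*(-9 + Q)))) = 1/(Q - √(-5 + Q + Q*(-9 + Q))))
l(18)/(√(449 - 246)) = 1/((18 - √(-5 + 18 + 18*(-9 + 18)))*(√(449 - 246))) = 1/((18 - √(-5 + 18 + 18*9))*(√203)) = (√203/203)/(18 - √(-5 + 18 + 162)) = (√203/203)/(18 - √175) = (√203/203)/(18 - 5*√7) = √203/(203*(18 - 5*√7))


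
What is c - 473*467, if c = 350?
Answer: -220541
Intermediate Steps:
c - 473*467 = 350 - 473*467 = 350 - 220891 = -220541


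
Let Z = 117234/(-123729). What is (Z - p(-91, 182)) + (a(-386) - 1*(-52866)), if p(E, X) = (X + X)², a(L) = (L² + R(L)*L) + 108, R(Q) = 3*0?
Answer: 2865277104/41243 ≈ 69473.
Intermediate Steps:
Z = -39078/41243 (Z = 117234*(-1/123729) = -39078/41243 ≈ -0.94751)
R(Q) = 0
a(L) = 108 + L² (a(L) = (L² + 0*L) + 108 = (L² + 0) + 108 = L² + 108 = 108 + L²)
p(E, X) = 4*X² (p(E, X) = (2*X)² = 4*X²)
(Z - p(-91, 182)) + (a(-386) - 1*(-52866)) = (-39078/41243 - 4*182²) + ((108 + (-386)²) - 1*(-52866)) = (-39078/41243 - 4*33124) + ((108 + 148996) + 52866) = (-39078/41243 - 1*132496) + (149104 + 52866) = (-39078/41243 - 132496) + 201970 = -5464571606/41243 + 201970 = 2865277104/41243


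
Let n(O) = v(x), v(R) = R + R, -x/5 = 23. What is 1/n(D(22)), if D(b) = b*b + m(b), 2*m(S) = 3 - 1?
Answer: -1/230 ≈ -0.0043478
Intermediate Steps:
x = -115 (x = -5*23 = -115)
v(R) = 2*R
m(S) = 1 (m(S) = (3 - 1)/2 = (½)*2 = 1)
D(b) = 1 + b² (D(b) = b*b + 1 = b² + 1 = 1 + b²)
n(O) = -230 (n(O) = 2*(-115) = -230)
1/n(D(22)) = 1/(-230) = -1/230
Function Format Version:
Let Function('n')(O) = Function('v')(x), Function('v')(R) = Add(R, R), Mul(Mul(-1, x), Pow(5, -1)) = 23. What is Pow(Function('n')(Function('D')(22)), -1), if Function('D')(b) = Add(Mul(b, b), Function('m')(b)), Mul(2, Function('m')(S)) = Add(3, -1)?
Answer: Rational(-1, 230) ≈ -0.0043478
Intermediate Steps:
x = -115 (x = Mul(-5, 23) = -115)
Function('v')(R) = Mul(2, R)
Function('m')(S) = 1 (Function('m')(S) = Mul(Rational(1, 2), Add(3, -1)) = Mul(Rational(1, 2), 2) = 1)
Function('D')(b) = Add(1, Pow(b, 2)) (Function('D')(b) = Add(Mul(b, b), 1) = Add(Pow(b, 2), 1) = Add(1, Pow(b, 2)))
Function('n')(O) = -230 (Function('n')(O) = Mul(2, -115) = -230)
Pow(Function('n')(Function('D')(22)), -1) = Pow(-230, -1) = Rational(-1, 230)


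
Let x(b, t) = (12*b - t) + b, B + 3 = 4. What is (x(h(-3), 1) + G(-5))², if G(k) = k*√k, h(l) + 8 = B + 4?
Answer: 1475 + 400*I*√5 ≈ 1475.0 + 894.43*I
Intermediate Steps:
B = 1 (B = -3 + 4 = 1)
h(l) = -3 (h(l) = -8 + (1 + 4) = -8 + 5 = -3)
x(b, t) = -t + 13*b (x(b, t) = (-t + 12*b) + b = -t + 13*b)
G(k) = k^(3/2)
(x(h(-3), 1) + G(-5))² = ((-1*1 + 13*(-3)) + (-5)^(3/2))² = ((-1 - 39) - 5*I*√5)² = (-40 - 5*I*√5)²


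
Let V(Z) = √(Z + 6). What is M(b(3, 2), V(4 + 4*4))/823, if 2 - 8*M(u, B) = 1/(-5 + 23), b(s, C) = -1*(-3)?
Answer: 35/118512 ≈ 0.00029533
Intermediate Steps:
V(Z) = √(6 + Z)
b(s, C) = 3
M(u, B) = 35/144 (M(u, B) = ¼ - 1/(8*(-5 + 23)) = ¼ - ⅛/18 = ¼ - ⅛*1/18 = ¼ - 1/144 = 35/144)
M(b(3, 2), V(4 + 4*4))/823 = (35/144)/823 = (35/144)*(1/823) = 35/118512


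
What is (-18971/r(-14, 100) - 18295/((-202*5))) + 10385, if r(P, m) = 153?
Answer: 317686495/30906 ≈ 10279.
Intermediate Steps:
(-18971/r(-14, 100) - 18295/((-202*5))) + 10385 = (-18971/153 - 18295/((-202*5))) + 10385 = (-18971*1/153 - 18295/(-1010)) + 10385 = (-18971/153 - 18295*(-1/1010)) + 10385 = (-18971/153 + 3659/202) + 10385 = -3272315/30906 + 10385 = 317686495/30906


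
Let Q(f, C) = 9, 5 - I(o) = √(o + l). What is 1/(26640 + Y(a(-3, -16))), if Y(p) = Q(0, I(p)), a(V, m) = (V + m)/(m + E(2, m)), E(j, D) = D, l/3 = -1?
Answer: 1/26649 ≈ 3.7525e-5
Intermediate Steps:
l = -3 (l = 3*(-1) = -3)
I(o) = 5 - √(-3 + o) (I(o) = 5 - √(o - 3) = 5 - √(-3 + o))
a(V, m) = (V + m)/(2*m) (a(V, m) = (V + m)/(m + m) = (V + m)/((2*m)) = (V + m)*(1/(2*m)) = (V + m)/(2*m))
Y(p) = 9
1/(26640 + Y(a(-3, -16))) = 1/(26640 + 9) = 1/26649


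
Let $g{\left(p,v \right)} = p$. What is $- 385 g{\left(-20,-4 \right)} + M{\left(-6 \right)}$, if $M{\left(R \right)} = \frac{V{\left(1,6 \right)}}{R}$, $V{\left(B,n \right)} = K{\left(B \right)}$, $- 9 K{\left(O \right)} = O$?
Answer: $\frac{415801}{54} \approx 7700.0$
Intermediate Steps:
$K{\left(O \right)} = - \frac{O}{9}$
$V{\left(B,n \right)} = - \frac{B}{9}$
$M{\left(R \right)} = - \frac{1}{9 R}$ ($M{\left(R \right)} = \frac{\left(- \frac{1}{9}\right) 1}{R} = - \frac{1}{9 R}$)
$- 385 g{\left(-20,-4 \right)} + M{\left(-6 \right)} = \left(-385\right) \left(-20\right) - \frac{1}{9 \left(-6\right)} = 7700 - - \frac{1}{54} = 7700 + \frac{1}{54} = \frac{415801}{54}$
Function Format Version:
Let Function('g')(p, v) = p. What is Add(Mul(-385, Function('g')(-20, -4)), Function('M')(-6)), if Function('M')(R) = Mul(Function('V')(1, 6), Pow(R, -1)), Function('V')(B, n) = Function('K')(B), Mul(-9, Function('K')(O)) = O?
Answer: Rational(415801, 54) ≈ 7700.0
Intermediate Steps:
Function('K')(O) = Mul(Rational(-1, 9), O)
Function('V')(B, n) = Mul(Rational(-1, 9), B)
Function('M')(R) = Mul(Rational(-1, 9), Pow(R, -1)) (Function('M')(R) = Mul(Mul(Rational(-1, 9), 1), Pow(R, -1)) = Mul(Rational(-1, 9), Pow(R, -1)))
Add(Mul(-385, Function('g')(-20, -4)), Function('M')(-6)) = Add(Mul(-385, -20), Mul(Rational(-1, 9), Pow(-6, -1))) = Add(7700, Mul(Rational(-1, 9), Rational(-1, 6))) = Add(7700, Rational(1, 54)) = Rational(415801, 54)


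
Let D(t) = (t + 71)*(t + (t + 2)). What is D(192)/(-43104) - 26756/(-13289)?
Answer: -97891039/286404528 ≈ -0.34179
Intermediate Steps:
D(t) = (2 + 2*t)*(71 + t) (D(t) = (71 + t)*(t + (2 + t)) = (71 + t)*(2 + 2*t) = (2 + 2*t)*(71 + t))
D(192)/(-43104) - 26756/(-13289) = (142 + 2*192² + 144*192)/(-43104) - 26756/(-13289) = (142 + 2*36864 + 27648)*(-1/43104) - 26756*(-1/13289) = (142 + 73728 + 27648)*(-1/43104) + 26756/13289 = 101518*(-1/43104) + 26756/13289 = -50759/21552 + 26756/13289 = -97891039/286404528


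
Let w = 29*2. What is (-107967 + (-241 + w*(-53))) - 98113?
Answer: -209395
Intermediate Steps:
w = 58
(-107967 + (-241 + w*(-53))) - 98113 = (-107967 + (-241 + 58*(-53))) - 98113 = (-107967 + (-241 - 3074)) - 98113 = (-107967 - 3315) - 98113 = -111282 - 98113 = -209395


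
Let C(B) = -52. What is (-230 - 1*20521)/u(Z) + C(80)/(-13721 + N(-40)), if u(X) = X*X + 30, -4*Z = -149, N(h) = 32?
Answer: -349522124/23883093 ≈ -14.635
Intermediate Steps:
Z = 149/4 (Z = -¼*(-149) = 149/4 ≈ 37.250)
u(X) = 30 + X² (u(X) = X² + 30 = 30 + X²)
(-230 - 1*20521)/u(Z) + C(80)/(-13721 + N(-40)) = (-230 - 1*20521)/(30 + (149/4)²) - 52/(-13721 + 32) = (-230 - 20521)/(30 + 22201/16) - 52/(-13689) = -20751/22681/16 - 52*(-1/13689) = -20751*16/22681 + 4/1053 = -332016/22681 + 4/1053 = -349522124/23883093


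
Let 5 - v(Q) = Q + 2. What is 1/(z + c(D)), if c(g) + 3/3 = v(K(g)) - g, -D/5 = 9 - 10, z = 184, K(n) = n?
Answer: 1/176 ≈ 0.0056818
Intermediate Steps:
v(Q) = 3 - Q (v(Q) = 5 - (Q + 2) = 5 - (2 + Q) = 5 + (-2 - Q) = 3 - Q)
D = 5 (D = -5*(9 - 10) = -5*(-1) = 5)
c(g) = 2 - 2*g (c(g) = -1 + ((3 - g) - g) = -1 + (3 - 2*g) = 2 - 2*g)
1/(z + c(D)) = 1/(184 + (2 - 2*5)) = 1/(184 + (2 - 10)) = 1/(184 - 8) = 1/176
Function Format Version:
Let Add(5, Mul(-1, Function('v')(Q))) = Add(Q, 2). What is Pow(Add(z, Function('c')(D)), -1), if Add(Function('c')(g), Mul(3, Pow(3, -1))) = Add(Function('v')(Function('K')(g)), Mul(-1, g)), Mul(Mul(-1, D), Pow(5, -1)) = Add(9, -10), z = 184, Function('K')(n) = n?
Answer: Rational(1, 176) ≈ 0.0056818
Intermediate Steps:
Function('v')(Q) = Add(3, Mul(-1, Q)) (Function('v')(Q) = Add(5, Mul(-1, Add(Q, 2))) = Add(5, Mul(-1, Add(2, Q))) = Add(5, Add(-2, Mul(-1, Q))) = Add(3, Mul(-1, Q)))
D = 5 (D = Mul(-5, Add(9, -10)) = Mul(-5, -1) = 5)
Function('c')(g) = Add(2, Mul(-2, g)) (Function('c')(g) = Add(-1, Add(Add(3, Mul(-1, g)), Mul(-1, g))) = Add(-1, Add(3, Mul(-2, g))) = Add(2, Mul(-2, g)))
Pow(Add(z, Function('c')(D)), -1) = Pow(Add(184, Add(2, Mul(-2, 5))), -1) = Pow(Add(184, Add(2, -10)), -1) = Pow(Add(184, -8), -1) = Pow(176, -1) = Rational(1, 176)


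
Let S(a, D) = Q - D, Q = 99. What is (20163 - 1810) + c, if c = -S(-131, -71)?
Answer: 18183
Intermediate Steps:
S(a, D) = 99 - D
c = -170 (c = -(99 - 1*(-71)) = -(99 + 71) = -1*170 = -170)
(20163 - 1810) + c = (20163 - 1810) - 170 = 18353 - 170 = 18183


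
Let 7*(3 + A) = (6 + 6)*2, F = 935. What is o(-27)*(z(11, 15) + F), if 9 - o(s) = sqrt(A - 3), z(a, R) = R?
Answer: 8550 - 2850*I*sqrt(14)/7 ≈ 8550.0 - 1523.4*I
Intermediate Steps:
A = 3/7 (A = -3 + ((6 + 6)*2)/7 = -3 + (12*2)/7 = -3 + (1/7)*24 = -3 + 24/7 = 3/7 ≈ 0.42857)
o(s) = 9 - 3*I*sqrt(14)/7 (o(s) = 9 - sqrt(3/7 - 3) = 9 - sqrt(-18/7) = 9 - 3*I*sqrt(14)/7)
o(-27)*(z(11, 15) + F) = (9 - 3*I*sqrt(14)/7)*(15 + 935) = (9 - 3*I*sqrt(14)/7)*950 = 8550 - 2850*I*sqrt(14)/7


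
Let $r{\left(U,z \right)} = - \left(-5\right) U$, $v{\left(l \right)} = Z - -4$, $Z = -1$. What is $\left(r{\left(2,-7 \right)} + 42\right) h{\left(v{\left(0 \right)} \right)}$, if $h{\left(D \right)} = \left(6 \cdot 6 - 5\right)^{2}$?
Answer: $49972$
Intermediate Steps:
$v{\left(l \right)} = 3$ ($v{\left(l \right)} = -1 - -4 = -1 + 4 = 3$)
$h{\left(D \right)} = 961$ ($h{\left(D \right)} = \left(36 - 5\right)^{2} = 31^{2} = 961$)
$r{\left(U,z \right)} = 5 U$
$\left(r{\left(2,-7 \right)} + 42\right) h{\left(v{\left(0 \right)} \right)} = \left(5 \cdot 2 + 42\right) 961 = \left(10 + 42\right) 961 = 52 \cdot 961 = 49972$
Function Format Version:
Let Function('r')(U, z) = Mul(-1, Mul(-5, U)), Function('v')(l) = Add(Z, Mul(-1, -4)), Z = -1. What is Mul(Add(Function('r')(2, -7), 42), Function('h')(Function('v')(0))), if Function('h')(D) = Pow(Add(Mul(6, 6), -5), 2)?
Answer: 49972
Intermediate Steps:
Function('v')(l) = 3 (Function('v')(l) = Add(-1, Mul(-1, -4)) = Add(-1, 4) = 3)
Function('h')(D) = 961 (Function('h')(D) = Pow(Add(36, -5), 2) = Pow(31, 2) = 961)
Function('r')(U, z) = Mul(5, U)
Mul(Add(Function('r')(2, -7), 42), Function('h')(Function('v')(0))) = Mul(Add(Mul(5, 2), 42), 961) = Mul(Add(10, 42), 961) = Mul(52, 961) = 49972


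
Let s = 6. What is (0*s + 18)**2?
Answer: 324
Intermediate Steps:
(0*s + 18)**2 = (0*6 + 18)**2 = (0 + 18)**2 = 18**2 = 324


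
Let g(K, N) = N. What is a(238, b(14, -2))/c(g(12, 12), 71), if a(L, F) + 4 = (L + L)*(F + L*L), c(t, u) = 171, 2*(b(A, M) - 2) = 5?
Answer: 26964682/171 ≈ 1.5769e+5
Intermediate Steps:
b(A, M) = 9/2 (b(A, M) = 2 + (1/2)*5 = 2 + 5/2 = 9/2)
a(L, F) = -4 + 2*L*(F + L**2) (a(L, F) = -4 + (L + L)*(F + L*L) = -4 + (2*L)*(F + L**2) = -4 + 2*L*(F + L**2))
a(238, b(14, -2))/c(g(12, 12), 71) = (-4 + 2*238**3 + 2*(9/2)*238)/171 = (-4 + 2*13481272 + 2142)*(1/171) = (-4 + 26962544 + 2142)*(1/171) = 26964682*(1/171) = 26964682/171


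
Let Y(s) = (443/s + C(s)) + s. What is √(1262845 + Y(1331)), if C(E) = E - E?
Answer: √18508805689/121 ≈ 1124.4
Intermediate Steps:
C(E) = 0
Y(s) = s + 443/s (Y(s) = (443/s + 0) + s = 443/s + s = s + 443/s)
√(1262845 + Y(1331)) = √(1262845 + (1331 + 443/1331)) = √(1262845 + 1772004/1331) = √(1682618699/1331) = √18508805689/121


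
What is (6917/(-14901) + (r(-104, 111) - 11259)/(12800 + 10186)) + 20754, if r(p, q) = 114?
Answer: 789802055693/38057154 ≈ 20753.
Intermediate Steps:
(6917/(-14901) + (r(-104, 111) - 11259)/(12800 + 10186)) + 20754 = (6917/(-14901) + (114 - 11259)/(12800 + 10186)) + 20754 = (6917*(-1/14901) - 11145/22986) + 20754 = (-6917/14901 - 11145*1/22986) + 20754 = (-6917/14901 - 3715/7662) + 20754 = -36118423/38057154 + 20754 = 789802055693/38057154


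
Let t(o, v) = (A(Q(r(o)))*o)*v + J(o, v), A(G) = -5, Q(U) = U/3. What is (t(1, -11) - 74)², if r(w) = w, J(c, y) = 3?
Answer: 256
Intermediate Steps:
Q(U) = U/3 (Q(U) = U*(⅓) = U/3)
t(o, v) = 3 - 5*o*v (t(o, v) = (-5*o)*v + 3 = -5*o*v + 3 = 3 - 5*o*v)
(t(1, -11) - 74)² = ((3 - 5*1*(-11)) - 74)² = ((3 + 55) - 74)² = (58 - 74)² = (-16)² = 256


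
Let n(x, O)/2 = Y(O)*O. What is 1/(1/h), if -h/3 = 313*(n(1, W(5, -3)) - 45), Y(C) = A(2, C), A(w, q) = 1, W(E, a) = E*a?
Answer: 70425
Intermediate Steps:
Y(C) = 1
n(x, O) = 2*O (n(x, O) = 2*(1*O) = 2*O)
h = 70425 (h = -939*(2*(5*(-3)) - 45) = -939*(2*(-15) - 45) = -939*(-30 - 45) = -939*(-75) = -3*(-23475) = 70425)
1/(1/h) = 1/(1/70425) = 70425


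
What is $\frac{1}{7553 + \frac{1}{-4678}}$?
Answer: $\frac{4678}{35332933} \approx 0.0001324$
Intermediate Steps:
$\frac{1}{7553 + \frac{1}{-4678}} = \frac{1}{7553 - \frac{1}{4678}} = \frac{1}{\frac{35332933}{4678}} = \frac{4678}{35332933}$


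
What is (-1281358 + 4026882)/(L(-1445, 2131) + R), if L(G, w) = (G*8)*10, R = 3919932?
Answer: 686381/951083 ≈ 0.72168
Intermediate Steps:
L(G, w) = 80*G (L(G, w) = (8*G)*10 = 80*G)
(-1281358 + 4026882)/(L(-1445, 2131) + R) = (-1281358 + 4026882)/(80*(-1445) + 3919932) = 2745524/(-115600 + 3919932) = 2745524/3804332 = 2745524*(1/3804332) = 686381/951083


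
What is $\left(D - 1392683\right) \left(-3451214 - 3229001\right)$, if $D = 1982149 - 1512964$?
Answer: $6169165192070$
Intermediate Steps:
$D = 469185$
$\left(D - 1392683\right) \left(-3451214 - 3229001\right) = \left(469185 - 1392683\right) \left(-3451214 - 3229001\right) = \left(-923498\right) \left(-6680215\right) = 6169165192070$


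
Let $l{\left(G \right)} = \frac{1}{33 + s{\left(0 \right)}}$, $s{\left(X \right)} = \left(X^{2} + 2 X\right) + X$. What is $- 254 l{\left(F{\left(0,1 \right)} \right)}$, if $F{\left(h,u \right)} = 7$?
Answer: $- \frac{254}{33} \approx -7.697$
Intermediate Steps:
$s{\left(X \right)} = X^{2} + 3 X$
$l{\left(G \right)} = \frac{1}{33}$ ($l{\left(G \right)} = \frac{1}{33 + 0 \left(3 + 0\right)} = \frac{1}{33 + 0 \cdot 3} = \frac{1}{33 + 0} = \frac{1}{33}$)
$- 254 l{\left(F{\left(0,1 \right)} \right)} = \left(-254\right) \frac{1}{33} = - \frac{254}{33}$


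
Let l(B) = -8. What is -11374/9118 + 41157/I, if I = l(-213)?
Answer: -3993197/776 ≈ -5145.9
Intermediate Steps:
I = -8
-11374/9118 + 41157/I = -11374/9118 + 41157/(-8) = -11374*1/9118 + 41157*(-1/8) = -121/97 - 41157/8 = -3993197/776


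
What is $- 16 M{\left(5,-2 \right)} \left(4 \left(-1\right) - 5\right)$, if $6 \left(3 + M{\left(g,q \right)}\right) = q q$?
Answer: $-336$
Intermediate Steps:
$M{\left(g,q \right)} = -3 + \frac{q^{2}}{6}$ ($M{\left(g,q \right)} = -3 + \frac{q q}{6} = -3 + \frac{q^{2}}{6}$)
$- 16 M{\left(5,-2 \right)} \left(4 \left(-1\right) - 5\right) = - 16 \left(-3 + \frac{\left(-2\right)^{2}}{6}\right) \left(4 \left(-1\right) - 5\right) = - 16 \left(-3 + \frac{1}{6} \cdot 4\right) \left(-4 - 5\right) = - 16 \left(-3 + \frac{2}{3}\right) \left(-9\right) = \left(-16\right) \left(- \frac{7}{3}\right) \left(-9\right) = \frac{112}{3} \left(-9\right) = -336$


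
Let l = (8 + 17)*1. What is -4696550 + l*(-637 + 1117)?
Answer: -4684550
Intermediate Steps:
l = 25 (l = 25*1 = 25)
-4696550 + l*(-637 + 1117) = -4696550 + 25*(-637 + 1117) = -4696550 + 25*480 = -4696550 + 12000 = -4684550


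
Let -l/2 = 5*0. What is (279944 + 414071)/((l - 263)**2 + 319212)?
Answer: 99145/55483 ≈ 1.7869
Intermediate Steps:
l = 0 (l = -10*0 = -2*0 = 0)
(279944 + 414071)/((l - 263)**2 + 319212) = (279944 + 414071)/((0 - 263)**2 + 319212) = 694015/((-263)**2 + 319212) = 694015/(69169 + 319212) = 694015/388381 = 694015*(1/388381) = 99145/55483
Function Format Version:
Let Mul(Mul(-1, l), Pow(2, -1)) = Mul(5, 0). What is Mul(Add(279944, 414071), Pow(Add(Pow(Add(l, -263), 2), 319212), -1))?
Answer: Rational(99145, 55483) ≈ 1.7869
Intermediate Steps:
l = 0 (l = Mul(-2, Mul(5, 0)) = Mul(-2, 0) = 0)
Mul(Add(279944, 414071), Pow(Add(Pow(Add(l, -263), 2), 319212), -1)) = Mul(Add(279944, 414071), Pow(Add(Pow(Add(0, -263), 2), 319212), -1)) = Mul(694015, Pow(Add(Pow(-263, 2), 319212), -1)) = Mul(694015, Pow(Add(69169, 319212), -1)) = Mul(694015, Pow(388381, -1)) = Mul(694015, Rational(1, 388381)) = Rational(99145, 55483)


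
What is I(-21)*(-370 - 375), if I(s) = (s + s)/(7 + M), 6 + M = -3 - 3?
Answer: -6258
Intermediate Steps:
M = -12 (M = -6 + (-3 - 3) = -6 - 6 = -12)
I(s) = -2*s/5 (I(s) = (s + s)/(7 - 12) = (2*s)/(-5) = (2*s)*(-⅕) = -2*s/5)
I(-21)*(-370 - 375) = (-⅖*(-21))*(-370 - 375) = (42/5)*(-745) = -6258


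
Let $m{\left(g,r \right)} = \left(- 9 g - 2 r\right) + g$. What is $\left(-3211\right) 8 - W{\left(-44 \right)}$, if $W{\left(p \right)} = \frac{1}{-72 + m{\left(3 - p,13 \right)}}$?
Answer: $- \frac{12176111}{474} \approx -25688.0$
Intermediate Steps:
$m{\left(g,r \right)} = - 8 g - 2 r$
$W{\left(p \right)} = \frac{1}{-122 + 8 p}$ ($W{\left(p \right)} = \frac{1}{-72 - \left(26 + 8 \left(3 - p\right)\right)} = \frac{1}{-72 + \left(\left(-24 + 8 p\right) - 26\right)} = \frac{1}{-72 + \left(-50 + 8 p\right)} = \frac{1}{-122 + 8 p}$)
$\left(-3211\right) 8 - W{\left(-44 \right)} = \left(-3211\right) 8 - \frac{1}{2 \left(-61 + 4 \left(-44\right)\right)} = -25688 - \frac{1}{2 \left(-61 - 176\right)} = -25688 - \frac{1}{2 \left(-237\right)} = -25688 - \frac{1}{2} \left(- \frac{1}{237}\right) = -25688 - - \frac{1}{474} = -25688 + \frac{1}{474} = - \frac{12176111}{474}$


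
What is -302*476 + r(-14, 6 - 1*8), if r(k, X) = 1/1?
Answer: -143751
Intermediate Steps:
r(k, X) = 1
-302*476 + r(-14, 6 - 1*8) = -302*476 + 1 = -143752 + 1 = -143751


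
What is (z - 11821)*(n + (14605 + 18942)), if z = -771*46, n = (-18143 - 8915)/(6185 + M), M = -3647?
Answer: -2012421893218/1269 ≈ -1.5858e+9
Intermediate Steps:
n = -13529/1269 (n = (-18143 - 8915)/(6185 - 3647) = -27058/2538 = -27058*1/2538 = -13529/1269 ≈ -10.661)
z = -35466
(z - 11821)*(n + (14605 + 18942)) = (-35466 - 11821)*(-13529/1269 + (14605 + 18942)) = -47287*(-13529/1269 + 33547) = -47287*42557614/1269 = -2012421893218/1269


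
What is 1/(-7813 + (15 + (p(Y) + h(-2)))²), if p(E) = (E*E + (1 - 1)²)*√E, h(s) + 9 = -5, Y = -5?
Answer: -I/(50*√5 + 10937*I) ≈ -9.1423e-5 - 9.3457e-7*I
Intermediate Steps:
h(s) = -14 (h(s) = -9 - 5 = -14)
p(E) = E^(5/2) (p(E) = (E² + 0²)*√E = (E² + 0)*√E = E²*√E = E^(5/2))
1/(-7813 + (15 + (p(Y) + h(-2)))²) = 1/(-7813 + (15 + ((-5)^(5/2) - 14))²) = 1/(-7813 + (15 + (25*I*√5 - 14))²) = 1/(-7813 + (15 + (-14 + 25*I*√5))²) = 1/(-7813 + (1 + 25*I*√5)²)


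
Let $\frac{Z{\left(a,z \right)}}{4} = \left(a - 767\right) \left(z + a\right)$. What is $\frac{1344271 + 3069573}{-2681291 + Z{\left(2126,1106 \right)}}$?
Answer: $\frac{4413844}{14887861} \approx 0.29647$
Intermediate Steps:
$Z{\left(a,z \right)} = 4 \left(-767 + a\right) \left(a + z\right)$ ($Z{\left(a,z \right)} = 4 \left(a - 767\right) \left(z + a\right) = 4 \left(-767 + a\right) \left(a + z\right)$)
$\frac{1344271 + 3069573}{-2681291 + Z{\left(2126,1106 \right)}} = \frac{1344271 + 3069573}{-2681291 + \left(\left(-3068\right) 2126 - 3393208 + 4 \cdot 2126^{2} + 4 \cdot 2126 \cdot 1106\right)} = \frac{4413844}{-2681291 + \left(-6522568 - 3393208 + 4 \cdot 4519876 + 9405424\right)} = \frac{4413844}{-2681291 + \left(-6522568 - 3393208 + 18079504 + 9405424\right)} = \frac{4413844}{-2681291 + 17569152} = \frac{4413844}{14887861}$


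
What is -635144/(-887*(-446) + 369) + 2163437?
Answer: 856657677183/395971 ≈ 2.1634e+6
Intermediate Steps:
-635144/(-887*(-446) + 369) + 2163437 = -635144/(395602 + 369) + 2163437 = -635144/395971 + 2163437 = 856657677183/395971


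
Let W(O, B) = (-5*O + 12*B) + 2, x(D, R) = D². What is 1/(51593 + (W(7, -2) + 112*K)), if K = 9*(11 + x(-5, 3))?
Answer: 1/87824 ≈ 1.1386e-5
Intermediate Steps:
W(O, B) = 2 - 5*O + 12*B
K = 324 (K = 9*(11 + (-5)²) = 9*(11 + 25) = 9*36 = 324)
1/(51593 + (W(7, -2) + 112*K)) = 1/(51593 + ((2 - 5*7 + 12*(-2)) + 112*324)) = 1/(51593 + ((2 - 35 - 24) + 36288)) = 1/(51593 + (-57 + 36288)) = 1/(51593 + 36231) = 1/87824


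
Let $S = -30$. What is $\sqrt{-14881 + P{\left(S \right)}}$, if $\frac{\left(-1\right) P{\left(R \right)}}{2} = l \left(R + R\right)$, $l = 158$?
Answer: $\sqrt{4079} \approx 63.867$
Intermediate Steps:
$P{\left(R \right)} = - 632 R$ ($P{\left(R \right)} = - 2 \cdot 158 \left(R + R\right) = - 2 \cdot 158 \cdot 2 R = - 2 \cdot 316 R = - 632 R$)
$\sqrt{-14881 + P{\left(S \right)}} = \sqrt{-14881 - -18960} = \sqrt{-14881 + 18960} = \sqrt{4079}$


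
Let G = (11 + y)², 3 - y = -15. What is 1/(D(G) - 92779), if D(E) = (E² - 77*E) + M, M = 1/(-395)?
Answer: 395/217149274 ≈ 1.8190e-6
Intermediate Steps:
y = 18 (y = 3 - 1*(-15) = 3 + 15 = 18)
G = 841 (G = (11 + 18)² = 29² = 841)
M = -1/395 ≈ -0.0025316
D(E) = -1/395 + E² - 77*E (D(E) = (E² - 77*E) - 1/395 = -1/395 + E² - 77*E)
1/(D(G) - 92779) = 1/((-1/395 + 841² - 77*841) - 92779) = 1/((-1/395 + 707281 - 64757) - 92779) = 1/(253796979/395 - 92779) = 1/(217149274/395) = 395/217149274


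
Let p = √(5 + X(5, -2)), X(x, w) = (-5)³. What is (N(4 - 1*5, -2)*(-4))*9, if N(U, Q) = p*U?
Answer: 72*I*√30 ≈ 394.36*I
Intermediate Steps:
X(x, w) = -125
p = 2*I*√30 (p = √(5 - 125) = √(-120) = 2*I*√30 ≈ 10.954*I)
N(U, Q) = 2*I*U*√30 (N(U, Q) = (2*I*√30)*U = 2*I*U*√30)
(N(4 - 1*5, -2)*(-4))*9 = ((2*I*(4 - 1*5)*√30)*(-4))*9 = ((2*I*(4 - 5)*√30)*(-4))*9 = ((2*I*(-1)*√30)*(-4))*9 = (-2*I*√30*(-4))*9 = (8*I*√30)*9 = 72*I*√30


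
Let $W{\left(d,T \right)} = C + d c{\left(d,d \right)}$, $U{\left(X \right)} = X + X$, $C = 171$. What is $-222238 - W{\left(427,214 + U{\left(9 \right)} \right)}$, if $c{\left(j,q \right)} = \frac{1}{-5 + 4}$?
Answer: $-221982$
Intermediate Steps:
$c{\left(j,q \right)} = -1$ ($c{\left(j,q \right)} = \frac{1}{-1} = -1$)
$U{\left(X \right)} = 2 X$
$W{\left(d,T \right)} = 171 - d$ ($W{\left(d,T \right)} = 171 + d \left(-1\right) = 171 - d$)
$-222238 - W{\left(427,214 + U{\left(9 \right)} \right)} = -222238 - \left(171 - 427\right) = -222238 - -256 = -222238 + 256 = -221982$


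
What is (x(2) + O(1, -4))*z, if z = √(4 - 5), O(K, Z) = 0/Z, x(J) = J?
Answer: 2*I ≈ 2.0*I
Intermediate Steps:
O(K, Z) = 0
z = I (z = √(-1) = I ≈ 1.0*I)
(x(2) + O(1, -4))*z = (2 + 0)*I = 2*I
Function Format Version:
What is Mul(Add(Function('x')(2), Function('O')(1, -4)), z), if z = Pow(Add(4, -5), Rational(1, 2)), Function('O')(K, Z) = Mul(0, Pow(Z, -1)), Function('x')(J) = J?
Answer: Mul(2, I) ≈ Mul(2.0000, I)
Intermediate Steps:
Function('O')(K, Z) = 0
z = I (z = Pow(-1, Rational(1, 2)) = I ≈ Mul(1.0000, I))
Mul(Add(Function('x')(2), Function('O')(1, -4)), z) = Mul(Add(2, 0), I) = Mul(2, I)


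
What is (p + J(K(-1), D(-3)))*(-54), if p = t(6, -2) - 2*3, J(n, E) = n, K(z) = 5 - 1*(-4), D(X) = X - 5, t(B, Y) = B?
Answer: -486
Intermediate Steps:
D(X) = -5 + X
K(z) = 9 (K(z) = 5 + 4 = 9)
p = 0 (p = 6 - 2*3 = 6 - 6 = 0)
(p + J(K(-1), D(-3)))*(-54) = (0 + 9)*(-54) = 9*(-54) = -486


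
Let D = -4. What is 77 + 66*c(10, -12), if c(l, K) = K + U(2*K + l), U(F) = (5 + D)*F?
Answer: -1639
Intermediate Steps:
U(F) = F (U(F) = (5 - 4)*F = 1*F = F)
c(l, K) = l + 3*K (c(l, K) = K + (2*K + l) = K + (l + 2*K) = l + 3*K)
77 + 66*c(10, -12) = 77 + 66*(10 + 3*(-12)) = 77 + 66*(10 - 36) = 77 + 66*(-26) = 77 - 1716 = -1639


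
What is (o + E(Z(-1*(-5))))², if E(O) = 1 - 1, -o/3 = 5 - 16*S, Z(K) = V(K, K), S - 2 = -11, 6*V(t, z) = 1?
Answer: 199809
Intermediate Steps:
V(t, z) = ⅙ (V(t, z) = (⅙)*1 = ⅙)
S = -9 (S = 2 - 11 = -9)
Z(K) = ⅙
o = -447 (o = -3*(5 - 16*(-9)) = -3*(5 + 144) = -3*149 = -447)
E(O) = 0
(o + E(Z(-1*(-5))))² = (-447 + 0)² = (-447)² = 199809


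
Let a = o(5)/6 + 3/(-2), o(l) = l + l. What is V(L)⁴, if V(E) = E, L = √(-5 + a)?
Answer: 841/36 ≈ 23.361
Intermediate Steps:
o(l) = 2*l
a = ⅙ (a = (2*5)/6 + 3/(-2) = 10*(⅙) + 3*(-½) = 5/3 - 3/2 = ⅙ ≈ 0.16667)
L = I*√174/6 (L = √(-5 + ⅙) = √(-29/6) = I*√174/6 ≈ 2.1985*I)
V(L)⁴ = (I*√174/6)⁴ = 841/36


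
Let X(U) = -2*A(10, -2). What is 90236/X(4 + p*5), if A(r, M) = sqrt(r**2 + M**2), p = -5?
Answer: -22559*sqrt(26)/26 ≈ -4424.2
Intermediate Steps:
A(r, M) = sqrt(M**2 + r**2)
X(U) = -4*sqrt(26) (X(U) = -2*sqrt((-2)**2 + 10**2) = -2*sqrt(4 + 100) = -4*sqrt(26))
90236/X(4 + p*5) = 90236/((-4*sqrt(26))) = 90236*(-sqrt(26)/104) = -22559*sqrt(26)/26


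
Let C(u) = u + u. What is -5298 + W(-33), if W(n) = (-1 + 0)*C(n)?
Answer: -5232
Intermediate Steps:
C(u) = 2*u
W(n) = -2*n (W(n) = (-1 + 0)*(2*n) = -2*n)
-5298 + W(-33) = -5298 - 2*(-33) = -5298 + 66 = -5232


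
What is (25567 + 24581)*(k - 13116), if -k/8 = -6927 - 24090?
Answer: 11785782960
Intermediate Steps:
k = 248136 (k = -8*(-6927 - 24090) = -8*(-31017) = 248136)
(25567 + 24581)*(k - 13116) = (25567 + 24581)*(248136 - 13116) = 50148*235020 = 11785782960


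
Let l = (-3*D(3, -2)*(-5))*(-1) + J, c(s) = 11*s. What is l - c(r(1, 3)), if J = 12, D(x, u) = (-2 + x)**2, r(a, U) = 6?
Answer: -69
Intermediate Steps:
l = -3 (l = (-3*(-2 + 3)**2*(-5))*(-1) + 12 = (-3*1**2*(-5))*(-1) + 12 = (-3*1*(-5))*(-1) + 12 = -3*(-5)*(-1) + 12 = 15*(-1) + 12 = -15 + 12 = -3)
l - c(r(1, 3)) = -3 - 11*6 = -3 - 1*66 = -3 - 66 = -69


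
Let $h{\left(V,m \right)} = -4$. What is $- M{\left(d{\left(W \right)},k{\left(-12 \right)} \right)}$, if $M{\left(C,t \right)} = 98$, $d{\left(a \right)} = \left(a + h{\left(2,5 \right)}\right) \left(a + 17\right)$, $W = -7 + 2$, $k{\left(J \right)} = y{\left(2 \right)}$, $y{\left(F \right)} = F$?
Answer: $-98$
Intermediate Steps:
$k{\left(J \right)} = 2$
$W = -5$
$d{\left(a \right)} = \left(-4 + a\right) \left(17 + a\right)$ ($d{\left(a \right)} = \left(a - 4\right) \left(a + 17\right) = \left(-4 + a\right) \left(17 + a\right)$)
$- M{\left(d{\left(W \right)},k{\left(-12 \right)} \right)} = \left(-1\right) 98 = -98$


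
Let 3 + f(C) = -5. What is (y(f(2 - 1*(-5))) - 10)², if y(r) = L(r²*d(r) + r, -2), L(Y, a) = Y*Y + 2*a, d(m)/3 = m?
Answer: 5683084102084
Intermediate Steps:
d(m) = 3*m
L(Y, a) = Y² + 2*a
f(C) = -8 (f(C) = -3 - 5 = -8)
y(r) = -4 + (r + 3*r³)² (y(r) = (r²*(3*r) + r)² + 2*(-2) = (3*r³ + r)² - 4 = (r + 3*r³)² - 4 = -4 + (r + 3*r³)²)
(y(f(2 - 1*(-5))) - 10)² = ((-4 + (-8)²*(1 + 3*(-8)²)²) - 10)² = ((-4 + 64*(1 + 3*64)²) - 10)² = ((-4 + 64*(1 + 192)²) - 10)² = ((-4 + 64*193²) - 10)² = ((-4 + 64*37249) - 10)² = ((-4 + 2383936) - 10)² = (2383932 - 10)² = 2383922² = 5683084102084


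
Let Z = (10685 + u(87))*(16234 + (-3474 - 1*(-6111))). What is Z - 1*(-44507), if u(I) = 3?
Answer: 201737755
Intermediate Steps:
Z = 201693248 (Z = (10685 + 3)*(16234 + (-3474 - 1*(-6111))) = 10688*(16234 + (-3474 + 6111)) = 10688*(16234 + 2637) = 10688*18871 = 201693248)
Z - 1*(-44507) = 201693248 - 1*(-44507) = 201693248 + 44507 = 201737755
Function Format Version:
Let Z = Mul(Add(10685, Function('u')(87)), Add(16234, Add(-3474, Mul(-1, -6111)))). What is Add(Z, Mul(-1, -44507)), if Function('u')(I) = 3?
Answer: 201737755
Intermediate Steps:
Z = 201693248 (Z = Mul(Add(10685, 3), Add(16234, Add(-3474, Mul(-1, -6111)))) = Mul(10688, Add(16234, Add(-3474, 6111))) = Mul(10688, Add(16234, 2637)) = Mul(10688, 18871) = 201693248)
Add(Z, Mul(-1, -44507)) = Add(201693248, Mul(-1, -44507)) = Add(201693248, 44507) = 201737755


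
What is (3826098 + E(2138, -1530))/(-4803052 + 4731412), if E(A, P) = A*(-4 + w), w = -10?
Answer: -1898083/35820 ≈ -52.990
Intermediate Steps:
E(A, P) = -14*A (E(A, P) = A*(-4 - 10) = A*(-14) = -14*A)
(3826098 + E(2138, -1530))/(-4803052 + 4731412) = (3826098 - 14*2138)/(-4803052 + 4731412) = (3826098 - 29932)/(-71640) = 3796166*(-1/71640) = -1898083/35820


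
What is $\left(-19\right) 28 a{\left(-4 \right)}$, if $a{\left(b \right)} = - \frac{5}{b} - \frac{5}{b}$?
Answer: $-1330$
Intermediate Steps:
$a{\left(b \right)} = - \frac{10}{b}$
$\left(-19\right) 28 a{\left(-4 \right)} = \left(-19\right) 28 \left(- \frac{10}{-4}\right) = - 532 \left(\left(-10\right) \left(- \frac{1}{4}\right)\right) = \left(-532\right) \frac{5}{2} = -1330$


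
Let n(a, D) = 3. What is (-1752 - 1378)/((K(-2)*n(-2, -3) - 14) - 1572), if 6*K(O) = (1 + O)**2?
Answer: 6260/3171 ≈ 1.9741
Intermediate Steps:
K(O) = (1 + O)**2/6
(-1752 - 1378)/((K(-2)*n(-2, -3) - 14) - 1572) = (-1752 - 1378)/((((1 - 2)**2/6)*3 - 14) - 1572) = -3130/((((1/6)*(-1)**2)*3 - 14) - 1572) = -3130/((((1/6)*1)*3 - 14) - 1572) = -3130/(((1/6)*3 - 14) - 1572) = -3130/((1/2 - 14) - 1572) = -3130/(-27/2 - 1572) = -3130/(-3171/2) = -3130*(-2/3171) = 6260/3171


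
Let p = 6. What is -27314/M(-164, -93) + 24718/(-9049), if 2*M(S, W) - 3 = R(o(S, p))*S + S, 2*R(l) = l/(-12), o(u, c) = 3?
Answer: 981711786/2542769 ≈ 386.08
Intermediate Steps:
R(l) = -l/24 (R(l) = (l/(-12))/2 = (l*(-1/12))/2 = (-l/12)/2 = -l/24)
M(S, W) = 3/2 + 7*S/16 (M(S, W) = 3/2 + ((-1/24*3)*S + S)/2 = 3/2 + (-S/8 + S)/2 = 3/2 + (7*S/8)/2 = 3/2 + 7*S/16)
-27314/M(-164, -93) + 24718/(-9049) = -27314/(3/2 + (7/16)*(-164)) + 24718/(-9049) = -27314/(3/2 - 287/4) + 24718*(-1/9049) = -27314/(-281/4) - 24718/9049 = -27314*(-4/281) - 24718/9049 = 109256/281 - 24718/9049 = 981711786/2542769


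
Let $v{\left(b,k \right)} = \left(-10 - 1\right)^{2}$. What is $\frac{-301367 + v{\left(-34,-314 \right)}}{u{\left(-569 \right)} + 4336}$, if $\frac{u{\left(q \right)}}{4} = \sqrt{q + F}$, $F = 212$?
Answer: $- \frac{81637666}{1175413} + \frac{150623 i \sqrt{357}}{2350826} \approx -69.454 + 1.2106 i$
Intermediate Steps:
$u{\left(q \right)} = 4 \sqrt{212 + q}$ ($u{\left(q \right)} = 4 \sqrt{q + 212} = 4 \sqrt{212 + q}$)
$v{\left(b,k \right)} = 121$ ($v{\left(b,k \right)} = \left(-11\right)^{2} = 121$)
$\frac{-301367 + v{\left(-34,-314 \right)}}{u{\left(-569 \right)} + 4336} = \frac{-301367 + 121}{4 \sqrt{212 - 569} + 4336} = - \frac{301246}{4 \sqrt{-357} + 4336} = - \frac{301246}{4 i \sqrt{357} + 4336} = - \frac{301246}{4336 + 4 i \sqrt{357}}$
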